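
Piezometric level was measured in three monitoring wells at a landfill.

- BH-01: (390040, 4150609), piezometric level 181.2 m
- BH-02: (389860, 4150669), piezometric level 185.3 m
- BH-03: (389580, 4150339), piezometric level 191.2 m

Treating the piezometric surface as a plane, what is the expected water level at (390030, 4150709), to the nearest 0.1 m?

181.5 m

With h = a·x + b·y + c and BH-01 as origin, the differences give:
  (-180)·a + 60·b = +4.1
  (-460)·a + (-270)·b = +10.0
Eliminate b (×(-270) and ×60, subtract): 76200·a = -1707.00 → a = ∂h/∂x = -0.02240
Back-substitute: b = ∂h/∂y = +0.001129.
h(390030, 4150709) = 181.2 + (-0.02240)·(-10) + (+0.001129)·(100) = 181.2 +0.224 +0.113 = 181.537 m.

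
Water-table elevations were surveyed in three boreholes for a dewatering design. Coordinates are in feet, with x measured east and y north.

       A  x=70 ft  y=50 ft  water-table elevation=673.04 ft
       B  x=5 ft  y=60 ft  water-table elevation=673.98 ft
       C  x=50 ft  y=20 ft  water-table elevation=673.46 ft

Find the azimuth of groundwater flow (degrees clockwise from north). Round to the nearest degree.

075°

Three-point gradient (reference A): Δ to B = (-65, 10, +0.94), Δ to C = (-20, -30, +0.42).
∂h/∂x = -0.01507, ∂h/∂y = -0.003953 (det = 2150).
Flow direction (−∇h) has components (+0.01507 E, +0.003953 N).
Azimuth = atan2(E, N) = atan2(+0.01507, +0.003953) = 75.3° ≈ 075°.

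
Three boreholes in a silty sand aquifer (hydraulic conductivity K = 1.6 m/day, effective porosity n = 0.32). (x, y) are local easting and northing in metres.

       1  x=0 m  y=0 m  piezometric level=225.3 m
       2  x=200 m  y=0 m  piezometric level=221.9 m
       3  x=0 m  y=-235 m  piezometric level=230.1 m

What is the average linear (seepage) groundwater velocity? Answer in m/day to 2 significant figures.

0.13 m/day

∂h/∂x = (221.9 − 225.3) / (200 − 0) = -0.01700
∂h/∂y = (230.1 − 225.3) / (-235 − 0) = -0.02043
|∇h| = √(-0.01700² + -0.02043²) = 0.02658
Seepage velocity v = K·i/n = 1.6 × 0.02658 / 0.32 = 0.1329 m/day.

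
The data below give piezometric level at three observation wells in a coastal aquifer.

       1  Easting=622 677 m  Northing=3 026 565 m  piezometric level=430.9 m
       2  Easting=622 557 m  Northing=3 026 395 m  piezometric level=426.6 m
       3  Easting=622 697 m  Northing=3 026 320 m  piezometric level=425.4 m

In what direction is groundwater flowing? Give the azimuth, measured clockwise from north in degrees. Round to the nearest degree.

189°

Differences from 1: to 2 (Δx, Δy, Δh) = (-120, -170, -4.3); to 3 = (20, -245, -5.5).
Determinant of the coordinate differences = (-120)·(-245) − 20·(-170) = 32800.
∂h/∂x = [(-4.3)·(-245) − (-5.5)·(-170)] / 32800 = +0.003613
∂h/∂y = [(-120)·(-5.5) − 20·(-4.3)] / 32800 = +0.02274
Flow direction (−∇h) has components (-0.003613 E, -0.02274 N).
Azimuth = atan2(E, N) = atan2(-0.003613, -0.02274) = 189.0° ≈ 189°.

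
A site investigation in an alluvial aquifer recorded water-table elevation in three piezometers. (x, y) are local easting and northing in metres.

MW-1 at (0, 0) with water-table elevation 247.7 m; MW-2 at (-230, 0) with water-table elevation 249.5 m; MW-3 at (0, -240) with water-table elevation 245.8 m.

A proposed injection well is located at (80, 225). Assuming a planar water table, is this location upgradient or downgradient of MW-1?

upgradient

∂h/∂x = (249.5 − 247.7) / (-230 − 0) = -0.007826
∂h/∂y = (245.8 − 247.7) / (-240 − 0) = +0.007917
Head at (80, 225) = 247.7 + (-0.007826)·(80) + (+0.007917)·(225) = 248.86 m.
That is higher than the 247.7 m at MW-1, so the point is upgradient.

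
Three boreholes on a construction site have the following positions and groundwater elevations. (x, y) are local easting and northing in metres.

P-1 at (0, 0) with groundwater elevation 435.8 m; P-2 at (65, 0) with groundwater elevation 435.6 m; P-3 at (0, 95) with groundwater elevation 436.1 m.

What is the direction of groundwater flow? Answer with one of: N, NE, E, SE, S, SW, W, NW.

∂h/∂x = (435.6 − 435.8) / (65 − 0) = -0.003077
∂h/∂y = (436.1 − 435.8) / (95 − 0) = +0.003158
Flow = −∇h = (+0.003077 east, -0.003158 north), which points southeast.

SE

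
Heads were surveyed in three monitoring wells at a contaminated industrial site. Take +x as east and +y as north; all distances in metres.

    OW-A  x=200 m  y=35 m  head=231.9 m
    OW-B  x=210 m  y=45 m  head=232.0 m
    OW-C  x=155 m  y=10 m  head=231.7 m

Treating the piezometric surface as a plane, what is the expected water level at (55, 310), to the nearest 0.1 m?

Taking OW-A as reference: OW-B−OW-A = (10, 10, +0.1); OW-C−OW-A = (-45, -25, -0.2).
Determinant of the coordinate differences = 10·(-25) − (-45)·10 = 200.
∂h/∂x = [(+0.1)·(-25) − (-0.2)·10] / 200 = -0.002500
∂h/∂y = [10·(-0.2) − (-45)·(+0.1)] / 200 = +0.01250
h(55, 310) = 231.9 + (-0.002500)·(-145) + (+0.01250)·(275) = 231.9 +0.362 +3.437 = 235.700 m.

235.7 m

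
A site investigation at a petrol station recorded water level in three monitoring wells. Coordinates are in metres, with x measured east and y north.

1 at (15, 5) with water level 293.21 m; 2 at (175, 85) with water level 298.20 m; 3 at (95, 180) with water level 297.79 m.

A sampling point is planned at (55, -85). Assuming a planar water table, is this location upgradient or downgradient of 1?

downgradient

With h = a·x + b·y + c and 1 as origin, the differences give:
  160·a + 80·b = +4.99
  80·a + 175·b = +4.58
Eliminate b (×175 and ×80, subtract): 21600·a = 506.850 → a = ∂h/∂x = +0.02347
Back-substitute: b = ∂h/∂y = +0.01544.
Head at (55, -85) = 293.21 + (+0.02347)·(40) + (+0.01544)·(-90) = 292.76 m.
That is lower than the 293.21 m at 1, so the point is downgradient.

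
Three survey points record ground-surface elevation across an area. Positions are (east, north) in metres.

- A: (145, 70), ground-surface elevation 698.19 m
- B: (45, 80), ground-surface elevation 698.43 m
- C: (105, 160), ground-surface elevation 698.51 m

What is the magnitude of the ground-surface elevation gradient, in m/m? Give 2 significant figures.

0.0034 m/m

Differences from A: to B (Δx, Δy, Δh) = (-100, 10, +0.24); to C = (-40, 90, +0.32).
Solve a·Δx + b·Δy = Δz: det = (-100)·90 − (-40)·10 = -8600.
∂z/∂x = [(+0.24)·90 − (+0.32)·10] / -8600 = -0.002140
∂z/∂y = [(-100)·(+0.32) − (-40)·(+0.24)] / -8600 = +0.002605
|∇f| = √(-0.002140² + 0.002605²) = 0.003371 m/m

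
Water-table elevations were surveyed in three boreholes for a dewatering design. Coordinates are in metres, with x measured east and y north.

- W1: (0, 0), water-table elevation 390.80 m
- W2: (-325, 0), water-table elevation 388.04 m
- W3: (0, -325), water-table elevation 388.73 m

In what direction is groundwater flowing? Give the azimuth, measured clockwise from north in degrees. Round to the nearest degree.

∂h/∂x = (388.04 − 390.80) / (-325 − 0) = +0.008492
∂h/∂y = (388.73 − 390.80) / (-325 − 0) = +0.006369
Flow direction (−∇h) has components (-0.008492 E, -0.006369 N).
Azimuth = atan2(E, N) = atan2(-0.008492, -0.006369) = 233.1° ≈ 233°.

233°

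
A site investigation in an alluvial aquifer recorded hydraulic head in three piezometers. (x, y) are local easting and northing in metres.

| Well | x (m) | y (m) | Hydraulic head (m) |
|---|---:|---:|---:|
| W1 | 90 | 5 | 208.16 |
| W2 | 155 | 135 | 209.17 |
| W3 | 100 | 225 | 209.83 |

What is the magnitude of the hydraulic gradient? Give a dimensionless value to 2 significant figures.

Taking W1 as reference: W2−W1 = (65, 130, +1.01); W3−W1 = (10, 220, +1.67).
Solve a·Δx + b·Δy = Δh: det = 65·220 − 10·130 = 13000.
∂h/∂x = [(+1.01)·220 − (+1.67)·130] / 13000 = +0.0003923
∂h/∂y = [65·(+1.67) − 10·(+1.01)] / 13000 = +0.007573
|∇h| = √(0.0003923² + 0.007573²) = 0.007583

0.0076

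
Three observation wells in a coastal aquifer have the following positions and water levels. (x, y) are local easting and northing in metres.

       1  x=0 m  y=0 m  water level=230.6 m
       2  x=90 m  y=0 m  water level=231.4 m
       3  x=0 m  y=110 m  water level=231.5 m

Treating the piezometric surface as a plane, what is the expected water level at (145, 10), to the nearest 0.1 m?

∂h/∂x = (231.4 − 230.6) / (90 − 0) = +0.008889
∂h/∂y = (231.5 − 230.6) / (110 − 0) = +0.008182
h(145, 10) = 230.6 + (+0.008889)·(145) + (+0.008182)·(10) = 230.6 +1.289 +0.082 = 231.971 m.

232.0 m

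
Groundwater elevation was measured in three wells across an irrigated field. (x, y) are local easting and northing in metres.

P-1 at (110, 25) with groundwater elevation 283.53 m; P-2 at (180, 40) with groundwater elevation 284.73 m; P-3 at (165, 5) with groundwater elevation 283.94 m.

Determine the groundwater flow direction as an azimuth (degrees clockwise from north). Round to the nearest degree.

219°

Taking P-1 as reference: P-2−P-1 = (70, 15, +1.20); P-3−P-1 = (55, -20, +0.41).
Solve a·Δx + b·Δy = Δh: det = 70·(-20) − 55·15 = -2225.
∂h/∂x = [(+1.20)·(-20) − (+0.41)·15] / -2225 = +0.01355
∂h/∂y = [70·(+0.41) − 55·(+1.20)] / -2225 = +0.01676
Flow direction (−∇h) has components (-0.01355 E, -0.01676 N).
Azimuth = atan2(E, N) = atan2(-0.01355, -0.01676) = 218.9° ≈ 219°.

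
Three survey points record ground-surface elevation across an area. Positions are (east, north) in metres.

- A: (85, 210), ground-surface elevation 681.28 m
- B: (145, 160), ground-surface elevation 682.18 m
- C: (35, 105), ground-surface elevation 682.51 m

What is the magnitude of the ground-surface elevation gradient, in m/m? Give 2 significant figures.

0.014 m/m

Differences from A: to B (Δx, Δy, Δh) = (60, -50, +0.90); to C = (-50, -105, +1.23).
Solve a·Δx + b·Δy = Δz: det = 60·(-105) − (-50)·(-50) = -8800.
∂z/∂x = [(+0.90)·(-105) − (+1.23)·(-50)] / -8800 = +0.003750
∂z/∂y = [60·(+1.23) − (-50)·(+0.90)] / -8800 = -0.01350
|∇f| = √(0.003750² + -0.01350²) = 0.01401 m/m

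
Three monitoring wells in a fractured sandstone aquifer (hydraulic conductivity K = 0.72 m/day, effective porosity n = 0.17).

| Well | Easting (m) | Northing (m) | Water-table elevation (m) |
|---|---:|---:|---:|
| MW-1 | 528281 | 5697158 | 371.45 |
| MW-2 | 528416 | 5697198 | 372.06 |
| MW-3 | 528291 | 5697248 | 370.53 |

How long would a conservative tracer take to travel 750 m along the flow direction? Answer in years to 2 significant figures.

36 years

With h = a·x + b·y + c and MW-1 as origin, the differences give:
  135·a + 40·b = +0.61
  10·a + 90·b = -0.92
Eliminate b (×90 and ×40, subtract): 11750·a = 91.700 → a = ∂h/∂x = +0.007804
Back-substitute: b = ∂h/∂y = -0.01109.
|∇h| = √(0.007804² + -0.01109²) = 0.01356
Seepage velocity v = K·i/n = 0.72 × 0.01356 / 0.17 = 0.05743 m/day.
t = 750 / 0.05743 = 1.306e+04 days = 35.8 years.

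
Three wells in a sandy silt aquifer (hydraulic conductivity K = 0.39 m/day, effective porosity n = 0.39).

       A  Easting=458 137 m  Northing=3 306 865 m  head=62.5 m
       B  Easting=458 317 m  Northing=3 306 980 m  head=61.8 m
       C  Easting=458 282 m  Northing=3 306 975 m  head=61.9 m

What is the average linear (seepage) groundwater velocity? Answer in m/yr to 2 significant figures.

1.2 m/yr

Taking A as reference: B−A = (180, 115, -0.7); C−A = (145, 110, -0.6).
Solve a·Δx + b·Δy = Δh: det = 180·110 − 145·115 = 3125.
∂h/∂x = [(-0.7)·110 − (-0.6)·115] / 3125 = -0.002560
∂h/∂y = [180·(-0.6) − 145·(-0.7)] / 3125 = -0.002080
|∇h| = √(-0.002560² + -0.002080²) = 0.003298
Seepage velocity v = K·i/n = 0.39 × 0.003298 / 0.39 = 0.003298 m/day = 1.205 m/yr.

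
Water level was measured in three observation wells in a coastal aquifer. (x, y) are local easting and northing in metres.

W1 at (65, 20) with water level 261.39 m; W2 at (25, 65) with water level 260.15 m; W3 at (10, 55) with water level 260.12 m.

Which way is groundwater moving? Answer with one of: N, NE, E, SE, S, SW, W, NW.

NW

With h = a·x + b·y + c and W1 as origin, the differences give:
  (-40)·a + 45·b = -1.24
  (-55)·a + 35·b = -1.27
Eliminate b (×35 and ×45, subtract): 1075·a = 13.750 → a = ∂h/∂x = +0.01279
Back-substitute: b = ∂h/∂y = -0.01619.
Flow = −∇h = (-0.01279 east, +0.01619 north), which points northwest.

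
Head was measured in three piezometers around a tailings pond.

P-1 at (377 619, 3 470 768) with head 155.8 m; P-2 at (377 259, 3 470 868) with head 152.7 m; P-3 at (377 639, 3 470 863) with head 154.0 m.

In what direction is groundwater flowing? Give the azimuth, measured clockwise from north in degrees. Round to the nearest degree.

351°

With h = a·x + b·y + c and P-1 as origin, the differences give:
  (-360)·a + 100·b = -3.1
  20·a + 95·b = -1.8
Eliminate b (×95 and ×100, subtract): -36200·a = -114.50 → a = ∂h/∂x = +0.003163
Back-substitute: b = ∂h/∂y = -0.01961.
Flow direction (−∇h) has components (-0.003163 E, +0.01961 N).
Azimuth = atan2(E, N) = atan2(-0.003163, +0.01961) = 350.8° ≈ 351°.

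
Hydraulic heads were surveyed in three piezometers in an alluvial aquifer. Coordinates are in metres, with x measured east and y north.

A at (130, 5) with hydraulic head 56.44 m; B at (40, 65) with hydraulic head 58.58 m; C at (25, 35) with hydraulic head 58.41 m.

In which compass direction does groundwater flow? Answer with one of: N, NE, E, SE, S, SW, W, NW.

Three-point gradient (reference A): Δ to B = (-90, 60, +2.14), Δ to C = (-105, 30, +1.97).
∂h/∂x = -0.01500, ∂h/∂y = +0.01317 (det = 3600).
Flow = −∇h = (+0.01500 east, -0.01317 north), which points southeast.

SE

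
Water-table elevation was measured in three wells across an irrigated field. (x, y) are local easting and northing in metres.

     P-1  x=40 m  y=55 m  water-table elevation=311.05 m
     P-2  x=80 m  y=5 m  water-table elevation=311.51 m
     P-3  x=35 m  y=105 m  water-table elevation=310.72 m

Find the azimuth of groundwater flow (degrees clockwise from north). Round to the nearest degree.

Taking P-1 as reference: P-2−P-1 = (40, -50, +0.46); P-3−P-1 = (-5, 50, -0.33).
Determinant of the coordinate differences = 40·50 − (-5)·(-50) = 1750.
∂h/∂x = [(+0.46)·50 − (-0.33)·(-50)] / 1750 = +0.003714
∂h/∂y = [40·(-0.33) − (-5)·(+0.46)] / 1750 = -0.006229
Flow direction (−∇h) has components (-0.003714 E, +0.006229 N).
Azimuth = atan2(E, N) = atan2(-0.003714, +0.006229) = 329.2° ≈ 329°.

329°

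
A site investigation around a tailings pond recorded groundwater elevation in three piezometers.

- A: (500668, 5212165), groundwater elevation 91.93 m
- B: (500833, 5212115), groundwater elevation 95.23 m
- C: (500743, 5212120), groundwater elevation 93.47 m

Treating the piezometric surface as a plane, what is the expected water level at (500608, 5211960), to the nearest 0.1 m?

91.1 m

Three-point gradient (reference A): Δ to B = (165, -50, +3.30), Δ to C = (75, -45, +1.54).
∂h/∂x = +0.01946, ∂h/∂y = -0.001796 (det = -3675).
h(500608, 5211960) = 91.93 + (+0.01946)·(-60) + (-0.001796)·(-205) = 91.93 -1.167 +0.368 = 91.131 m.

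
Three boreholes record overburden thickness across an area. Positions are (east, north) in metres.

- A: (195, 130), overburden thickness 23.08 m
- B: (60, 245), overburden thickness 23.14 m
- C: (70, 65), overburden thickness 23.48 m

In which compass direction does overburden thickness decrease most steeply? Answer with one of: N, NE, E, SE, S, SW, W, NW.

With d = a·x + b·y + c and A as origin, the differences give:
  (-135)·a + 115·b = +0.06
  (-125)·a + (-65)·b = +0.40
Eliminate b (×(-65) and ×115, subtract): 23150·a = -49.900 → a = ∂d/∂x = -0.002156
Back-substitute: b = ∂d/∂y = -0.002009.
Steepest decrease is along −∇f = (+0.002156 E, +0.002009 N) → northeast.

NE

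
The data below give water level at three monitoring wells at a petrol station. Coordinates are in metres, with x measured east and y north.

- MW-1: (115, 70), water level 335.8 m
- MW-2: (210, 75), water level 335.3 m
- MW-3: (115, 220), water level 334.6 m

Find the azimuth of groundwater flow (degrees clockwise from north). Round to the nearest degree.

031°

Taking MW-1 as reference: MW-2−MW-1 = (95, 5, -0.5); MW-3−MW-1 = (0, 150, -1.2).
Solve a·Δx + b·Δy = Δh: det = 95·150 − 0·5 = 14250.
∂h/∂x = [(-0.5)·150 − (-1.2)·5] / 14250 = -0.004842
∂h/∂y = [95·(-1.2) − 0·(-0.5)] / 14250 = -0.008000
Flow direction (−∇h) has components (+0.004842 E, +0.008000 N).
Azimuth = atan2(E, N) = atan2(+0.004842, +0.008000) = 31.2° ≈ 031°.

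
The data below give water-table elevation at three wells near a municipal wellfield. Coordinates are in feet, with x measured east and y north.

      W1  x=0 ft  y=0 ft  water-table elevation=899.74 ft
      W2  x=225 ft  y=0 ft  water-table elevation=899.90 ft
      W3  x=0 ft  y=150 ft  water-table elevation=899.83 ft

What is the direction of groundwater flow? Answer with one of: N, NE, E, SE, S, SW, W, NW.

SW

∂h/∂x = (899.90 − 899.74) / (225 − 0) = +0.0007111
∂h/∂y = (899.83 − 899.74) / (150 − 0) = +0.0006000
Flow = −∇h = (-0.0007111 east, -0.0006000 north), which points southwest.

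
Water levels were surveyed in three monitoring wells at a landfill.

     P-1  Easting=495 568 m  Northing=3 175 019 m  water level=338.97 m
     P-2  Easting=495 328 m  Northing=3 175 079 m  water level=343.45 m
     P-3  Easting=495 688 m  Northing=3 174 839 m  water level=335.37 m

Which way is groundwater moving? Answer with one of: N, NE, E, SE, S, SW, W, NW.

Taking P-1 as reference: P-2−P-1 = (-240, 60, +4.48); P-3−P-1 = (120, -180, -3.60).
Determinant of the coordinate differences = (-240)·(-180) − 120·60 = 36000.
∂h/∂x = [(+4.48)·(-180) − (-3.60)·60] / 36000 = -0.01640
∂h/∂y = [(-240)·(-3.60) − 120·(+4.48)] / 36000 = +0.009067
Flow = −∇h = (+0.01640 east, -0.009067 north), which points southeast.

SE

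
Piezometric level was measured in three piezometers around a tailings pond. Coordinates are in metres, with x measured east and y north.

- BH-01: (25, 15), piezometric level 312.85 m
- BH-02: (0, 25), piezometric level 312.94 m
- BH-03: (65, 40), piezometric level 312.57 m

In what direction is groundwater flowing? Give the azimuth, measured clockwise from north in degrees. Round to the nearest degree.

Taking BH-01 as reference: BH-02−BH-01 = (-25, 10, +0.09); BH-03−BH-01 = (40, 25, -0.28).
Determinant of the coordinate differences = (-25)·25 − 40·10 = -1025.
∂h/∂x = [(+0.09)·25 − (-0.28)·10] / -1025 = -0.004927
∂h/∂y = [(-25)·(-0.28) − 40·(+0.09)] / -1025 = -0.003317
Flow direction (−∇h) has components (+0.004927 E, +0.003317 N).
Azimuth = atan2(E, N) = atan2(+0.004927, +0.003317) = 56.0° ≈ 056°.

056°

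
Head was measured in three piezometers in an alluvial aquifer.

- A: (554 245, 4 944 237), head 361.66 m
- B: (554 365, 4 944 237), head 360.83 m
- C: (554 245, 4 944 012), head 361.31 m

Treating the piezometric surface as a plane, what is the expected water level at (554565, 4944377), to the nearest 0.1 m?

∂h/∂x = (360.83 − 361.66) / (554365 − 554245) = -0.006917
∂h/∂y = (361.31 − 361.66) / (4944012 − 4944237) = +0.001556
h(554565, 4944377) = 361.66 + (-0.006917)·(320) + (+0.001556)·(140) = 361.66 -2.213 +0.218 = 359.664 m.

359.7 m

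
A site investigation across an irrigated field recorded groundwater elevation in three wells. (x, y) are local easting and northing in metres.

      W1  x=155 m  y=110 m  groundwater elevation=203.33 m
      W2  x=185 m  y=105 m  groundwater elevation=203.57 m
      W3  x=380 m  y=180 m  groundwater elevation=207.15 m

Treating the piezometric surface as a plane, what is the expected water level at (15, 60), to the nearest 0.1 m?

200.8 m

With h = a·x + b·y + c and W1 as origin, the differences give:
  30·a + (-5)·b = +0.24
  225·a + 70·b = +3.82
Eliminate b (×70 and ×(-5), subtract): 3225·a = 35.900 → a = ∂h/∂x = +0.01113
Back-substitute: b = ∂h/∂y = +0.01879.
h(15, 60) = 203.33 + (+0.01113)·(-140) + (+0.01879)·(-50) = 203.33 -1.558 -0.940 = 200.832 m.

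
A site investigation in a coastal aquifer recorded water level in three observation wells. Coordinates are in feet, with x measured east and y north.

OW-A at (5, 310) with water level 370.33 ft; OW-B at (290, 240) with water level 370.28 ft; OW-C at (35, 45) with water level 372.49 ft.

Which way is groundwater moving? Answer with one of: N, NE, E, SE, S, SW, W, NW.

Three-point gradient (reference OW-A): Δ to OW-B = (285, -70, -0.05), Δ to OW-C = (30, -265, +2.16).
∂h/∂x = -0.002240, ∂h/∂y = -0.008404 (det = -73425).
Flow = −∇h = (+0.002240 east, +0.008404 north), which points north.

N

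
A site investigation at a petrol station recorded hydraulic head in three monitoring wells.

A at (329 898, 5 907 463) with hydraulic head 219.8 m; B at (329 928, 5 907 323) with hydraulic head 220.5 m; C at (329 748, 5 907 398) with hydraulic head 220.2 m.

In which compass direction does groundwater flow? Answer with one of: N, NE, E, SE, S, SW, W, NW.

With h = a·x + b·y + c and A as origin, the differences give:
  30·a + (-140)·b = +0.7
  (-150)·a + (-65)·b = +0.4
Eliminate b (×(-65) and ×(-140), subtract): -22950·a = 10.50 → a = ∂h/∂x = -0.0004575
Back-substitute: b = ∂h/∂y = -0.005098.
Flow = −∇h = (+0.0004575 east, +0.005098 north), which points north.

N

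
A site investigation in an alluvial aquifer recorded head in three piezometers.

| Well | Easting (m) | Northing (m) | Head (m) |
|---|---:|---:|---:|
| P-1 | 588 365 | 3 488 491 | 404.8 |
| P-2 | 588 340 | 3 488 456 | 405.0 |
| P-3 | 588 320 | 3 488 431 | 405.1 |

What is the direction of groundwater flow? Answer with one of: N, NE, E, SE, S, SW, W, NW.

Taking P-1 as reference: P-2−P-1 = (-25, -35, +0.2); P-3−P-1 = (-45, -60, +0.3).
Solve a·Δx + b·Δy = Δh: det = (-25)·(-60) − (-45)·(-35) = -75.
∂h/∂x = [(+0.2)·(-60) − (+0.3)·(-35)] / -75 = +0.02000
∂h/∂y = [(-25)·(+0.3) − (-45)·(+0.2)] / -75 = -0.02000
Flow = −∇h = (-0.02000 east, +0.02000 north), which points northwest.

NW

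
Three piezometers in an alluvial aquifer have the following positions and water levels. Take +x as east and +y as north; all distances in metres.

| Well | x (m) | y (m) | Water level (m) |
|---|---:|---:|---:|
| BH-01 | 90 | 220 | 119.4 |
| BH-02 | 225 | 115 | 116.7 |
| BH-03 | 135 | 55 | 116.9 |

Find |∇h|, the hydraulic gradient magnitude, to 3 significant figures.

0.0161

Differences from BH-01: to BH-02 (Δx, Δy, Δh) = (135, -105, -2.7); to BH-03 = (45, -165, -2.5).
Solve a·Δx + b·Δy = Δh: det = 135·(-165) − 45·(-105) = -17550.
∂h/∂x = [(-2.7)·(-165) − (-2.5)·(-105)] / -17550 = -0.01043
∂h/∂y = [135·(-2.5) − 45·(-2.7)] / -17550 = +0.01231
|∇h| = √(-0.01043² + 0.01231²) = 0.01613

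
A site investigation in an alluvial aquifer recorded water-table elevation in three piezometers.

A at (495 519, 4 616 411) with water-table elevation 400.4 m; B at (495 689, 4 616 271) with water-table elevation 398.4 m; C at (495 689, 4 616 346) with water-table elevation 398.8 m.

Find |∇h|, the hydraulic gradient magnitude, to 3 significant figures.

With h = a·x + b·y + c and A as origin, the differences give:
  170·a + (-140)·b = -2.0
  170·a + (-65)·b = -1.6
Eliminate b (×(-65) and ×(-140), subtract): 12750·a = -94.00 → a = ∂h/∂x = -0.007373
Back-substitute: b = ∂h/∂y = +0.005333.
|∇h| = √(-0.007373² + 0.005333²) = 0.0091

0.00910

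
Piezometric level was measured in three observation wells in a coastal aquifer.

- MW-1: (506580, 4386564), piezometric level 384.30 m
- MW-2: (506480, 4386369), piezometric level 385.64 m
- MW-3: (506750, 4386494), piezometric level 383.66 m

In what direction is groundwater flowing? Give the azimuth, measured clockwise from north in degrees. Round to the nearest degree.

Differences from MW-1: to MW-2 (Δx, Δy, Δh) = (-100, -195, +1.34); to MW-3 = (170, -70, -0.64).
Determinant of the coordinate differences = (-100)·(-70) − 170·(-195) = 40150.
∂h/∂x = [(+1.34)·(-70) − (-0.64)·(-195)] / 40150 = -0.005445
∂h/∂y = [(-100)·(-0.64) − 170·(+1.34)] / 40150 = -0.004080
Flow direction (−∇h) has components (+0.005445 E, +0.004080 N).
Azimuth = atan2(E, N) = atan2(+0.005445, +0.004080) = 53.2° ≈ 053°.

053°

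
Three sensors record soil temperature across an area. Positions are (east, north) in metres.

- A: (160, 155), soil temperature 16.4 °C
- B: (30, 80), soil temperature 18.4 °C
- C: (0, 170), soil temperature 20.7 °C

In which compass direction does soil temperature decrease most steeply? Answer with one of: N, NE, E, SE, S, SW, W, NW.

Taking A as reference: B−A = (-130, -75, +2.0); C−A = (-160, 15, +4.3).
Solve a·Δx + b·Δy = ΔT: det = (-130)·15 − (-160)·(-75) = -13950.
∂T/∂x = [(+2.0)·15 − (+4.3)·(-75)] / -13950 = -0.02527
∂T/∂y = [(-130)·(+4.3) − (-160)·(+2.0)] / -13950 = +0.01713
Steepest decrease is along −∇f = (+0.02527 E, -0.01713 N) → southeast.

SE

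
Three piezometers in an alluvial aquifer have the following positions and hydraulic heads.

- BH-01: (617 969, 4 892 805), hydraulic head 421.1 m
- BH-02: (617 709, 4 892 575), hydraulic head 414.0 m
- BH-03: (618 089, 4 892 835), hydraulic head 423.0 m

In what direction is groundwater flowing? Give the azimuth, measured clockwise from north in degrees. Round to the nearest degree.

212°

Taking BH-01 as reference: BH-02−BH-01 = (-260, -230, -7.1); BH-03−BH-01 = (120, 30, +1.9).
Determinant of the coordinate differences = (-260)·30 − 120·(-230) = 19800.
∂h/∂x = [(-7.1)·30 − (+1.9)·(-230)] / 19800 = +0.01131
∂h/∂y = [(-260)·(+1.9) − 120·(-7.1)] / 19800 = +0.01808
Flow direction (−∇h) has components (-0.01131 E, -0.01808 N).
Azimuth = atan2(E, N) = atan2(-0.01131, -0.01808) = 212.0° ≈ 212°.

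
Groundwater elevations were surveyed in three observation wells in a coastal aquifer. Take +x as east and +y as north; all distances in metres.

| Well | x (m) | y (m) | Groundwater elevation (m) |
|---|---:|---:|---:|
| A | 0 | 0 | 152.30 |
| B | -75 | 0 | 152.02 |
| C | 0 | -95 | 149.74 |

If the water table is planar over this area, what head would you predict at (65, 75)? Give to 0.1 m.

154.6 m

∂h/∂x = (152.02 − 152.30) / (-75 − 0) = +0.003733
∂h/∂y = (149.74 − 152.30) / (-95 − 0) = +0.02695
h(65, 75) = 152.30 + (+0.003733)·(65) + (+0.02695)·(75) = 152.30 +0.243 +2.021 = 154.564 m.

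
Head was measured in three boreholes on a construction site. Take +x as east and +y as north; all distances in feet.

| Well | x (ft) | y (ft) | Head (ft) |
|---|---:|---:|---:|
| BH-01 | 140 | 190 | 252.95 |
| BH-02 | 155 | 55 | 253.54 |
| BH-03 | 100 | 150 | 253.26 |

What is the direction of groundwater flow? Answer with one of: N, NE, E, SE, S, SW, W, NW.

Taking BH-01 as reference: BH-02−BH-01 = (15, -135, +0.59); BH-03−BH-01 = (-40, -40, +0.31).
Solve a·Δx + b·Δy = Δh: det = 15·(-40) − (-40)·(-135) = -6000.
∂h/∂x = [(+0.59)·(-40) − (+0.31)·(-135)] / -6000 = -0.003042
∂h/∂y = [15·(+0.31) − (-40)·(+0.59)] / -6000 = -0.004708
Flow = −∇h = (+0.003042 east, +0.004708 north), which points northeast.

NE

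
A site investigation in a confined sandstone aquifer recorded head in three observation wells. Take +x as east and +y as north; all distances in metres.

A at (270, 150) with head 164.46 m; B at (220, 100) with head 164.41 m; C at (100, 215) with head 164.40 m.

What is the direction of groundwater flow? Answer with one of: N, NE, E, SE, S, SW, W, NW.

Differences from A: to B (Δx, Δy, Δh) = (-50, -50, -0.05); to C = (-170, 65, -0.06).
Determinant of the coordinate differences = (-50)·65 − (-170)·(-50) = -11750.
∂h/∂x = [(-0.05)·65 − (-0.06)·(-50)] / -11750 = +0.0005319
∂h/∂y = [(-50)·(-0.06) − (-170)·(-0.05)] / -11750 = +0.0004681
Flow = −∇h = (-0.0005319 east, -0.0004681 north), which points southwest.

SW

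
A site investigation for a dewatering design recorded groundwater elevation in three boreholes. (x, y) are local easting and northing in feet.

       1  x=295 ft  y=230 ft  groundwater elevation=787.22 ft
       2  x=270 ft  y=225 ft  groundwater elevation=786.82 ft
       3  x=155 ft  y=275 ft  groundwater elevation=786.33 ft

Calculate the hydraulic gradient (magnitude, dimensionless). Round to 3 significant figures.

0.0222

Three-point gradient (reference 1): Δ to 2 = (-25, -5, -0.40), Δ to 3 = (-140, 45, -0.89).
∂h/∂x = +0.01230, ∂h/∂y = +0.01849 (det = -1825).
|∇h| = √(0.01230² + 0.01849²) = 0.02221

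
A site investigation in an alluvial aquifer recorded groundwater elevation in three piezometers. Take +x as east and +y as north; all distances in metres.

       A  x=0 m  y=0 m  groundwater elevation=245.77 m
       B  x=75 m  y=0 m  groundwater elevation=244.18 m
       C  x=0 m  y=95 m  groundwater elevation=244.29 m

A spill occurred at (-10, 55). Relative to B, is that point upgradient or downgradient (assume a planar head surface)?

upgradient

∂h/∂x = (244.18 − 245.77) / (75 − 0) = -0.02120
∂h/∂y = (244.29 − 245.77) / (95 − 0) = -0.01558
Head at (-10, 55) = 245.77 + (-0.02120)·(-10) + (-0.01558)·(55) = 245.13 m.
That is higher than the 244.18 m at B, so the point is upgradient.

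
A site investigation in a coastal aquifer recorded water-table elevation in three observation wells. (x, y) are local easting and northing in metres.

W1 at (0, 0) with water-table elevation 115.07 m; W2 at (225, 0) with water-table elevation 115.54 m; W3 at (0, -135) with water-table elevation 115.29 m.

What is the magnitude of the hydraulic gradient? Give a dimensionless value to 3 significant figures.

0.00265

∂h/∂x = (115.54 − 115.07) / (225 − 0) = +0.002089
∂h/∂y = (115.29 − 115.07) / (-135 − 0) = -0.001630
|∇h| = √(0.002089² + -0.001630²) = 0.00265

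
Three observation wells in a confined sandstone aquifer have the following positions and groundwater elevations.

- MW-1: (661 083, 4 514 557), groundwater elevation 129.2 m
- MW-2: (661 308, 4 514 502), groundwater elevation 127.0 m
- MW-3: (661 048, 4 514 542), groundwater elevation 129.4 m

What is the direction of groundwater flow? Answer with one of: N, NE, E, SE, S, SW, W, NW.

SE

Taking MW-1 as reference: MW-2−MW-1 = (225, -55, -2.2); MW-3−MW-1 = (-35, -15, +0.2).
Solve a·Δx + b·Δy = Δh: det = 225·(-15) − (-35)·(-55) = -5300.
∂h/∂x = [(-2.2)·(-15) − (+0.2)·(-55)] / -5300 = -0.008302
∂h/∂y = [225·(+0.2) − (-35)·(-2.2)] / -5300 = +0.006038
Flow = −∇h = (+0.008302 east, -0.006038 north), which points southeast.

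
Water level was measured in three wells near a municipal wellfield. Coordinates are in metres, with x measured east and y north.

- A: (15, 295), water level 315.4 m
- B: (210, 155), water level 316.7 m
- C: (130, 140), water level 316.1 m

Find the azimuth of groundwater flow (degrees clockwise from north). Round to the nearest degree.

263°

With h = a·x + b·y + c and A as origin, the differences give:
  195·a + (-140)·b = +1.3
  115·a + (-155)·b = +0.7
Eliminate b (×(-155) and ×(-140), subtract): -14125·a = -103.50 → a = ∂h/∂x = +0.007327
Back-substitute: b = ∂h/∂y = +0.0009204.
Flow direction (−∇h) has components (-0.007327 E, -0.0009204 N).
Azimuth = atan2(E, N) = atan2(-0.007327, -0.0009204) = 262.8° ≈ 263°.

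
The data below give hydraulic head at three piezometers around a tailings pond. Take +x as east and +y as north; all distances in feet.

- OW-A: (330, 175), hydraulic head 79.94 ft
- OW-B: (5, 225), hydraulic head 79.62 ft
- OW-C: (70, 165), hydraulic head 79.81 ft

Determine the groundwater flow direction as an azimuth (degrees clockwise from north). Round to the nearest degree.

Three-point gradient (reference OW-A): Δ to OW-B = (-325, 50, -0.32), Δ to OW-C = (-260, -10, -0.13).
∂h/∂x = +0.0005969, ∂h/∂y = -0.002520 (det = 16250).
Flow direction (−∇h) has components (-0.0005969 E, +0.002520 N).
Azimuth = atan2(E, N) = atan2(-0.0005969, +0.002520) = 346.7° ≈ 347°.

347°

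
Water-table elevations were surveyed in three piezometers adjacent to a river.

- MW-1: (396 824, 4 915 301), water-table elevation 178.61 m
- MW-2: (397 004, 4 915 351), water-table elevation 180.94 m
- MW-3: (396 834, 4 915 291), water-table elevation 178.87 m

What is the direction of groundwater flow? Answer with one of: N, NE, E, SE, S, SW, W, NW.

Differences from MW-1: to MW-2 (Δx, Δy, Δh) = (180, 50, +2.33); to MW-3 = (10, -10, +0.26).
Solve a·Δx + b·Δy = Δh: det = 180·(-10) − 10·50 = -2300.
∂h/∂x = [(+2.33)·(-10) − (+0.26)·50] / -2300 = +0.01578
∂h/∂y = [180·(+0.26) − 10·(+2.33)] / -2300 = -0.01022
Flow = −∇h = (-0.01578 east, +0.01022 north), which points northwest.

NW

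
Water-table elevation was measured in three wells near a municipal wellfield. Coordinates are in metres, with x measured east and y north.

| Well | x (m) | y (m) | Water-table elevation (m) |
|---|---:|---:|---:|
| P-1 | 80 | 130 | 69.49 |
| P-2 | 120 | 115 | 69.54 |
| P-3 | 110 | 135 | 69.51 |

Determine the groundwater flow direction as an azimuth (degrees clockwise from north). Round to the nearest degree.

Taking P-1 as reference: P-2−P-1 = (40, -15, +0.05); P-3−P-1 = (30, 5, +0.02).
Determinant of the coordinate differences = 40·5 − 30·(-15) = 650.
∂h/∂x = [(+0.05)·5 − (+0.02)·(-15)] / 650 = +0.0008462
∂h/∂y = [40·(+0.02) − 30·(+0.05)] / 650 = -0.001077
Flow direction (−∇h) has components (-0.0008462 E, +0.001077 N).
Azimuth = atan2(E, N) = atan2(-0.0008462, +0.001077) = 321.8° ≈ 322°.

322°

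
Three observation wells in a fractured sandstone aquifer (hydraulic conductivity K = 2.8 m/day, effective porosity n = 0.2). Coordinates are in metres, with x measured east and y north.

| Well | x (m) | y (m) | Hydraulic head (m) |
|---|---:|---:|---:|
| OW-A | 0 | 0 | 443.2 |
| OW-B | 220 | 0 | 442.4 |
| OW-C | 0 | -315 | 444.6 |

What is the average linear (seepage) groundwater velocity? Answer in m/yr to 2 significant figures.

29 m/yr

∂h/∂x = (442.4 − 443.2) / (220 − 0) = -0.003636
∂h/∂y = (444.6 − 443.2) / (-315 − 0) = -0.004444
|∇h| = √(-0.003636² + -0.004444²) = 0.005742
Seepage velocity v = K·i/n = 2.8 × 0.005742 / 0.2 = 0.08039 m/day = 29.36 m/yr.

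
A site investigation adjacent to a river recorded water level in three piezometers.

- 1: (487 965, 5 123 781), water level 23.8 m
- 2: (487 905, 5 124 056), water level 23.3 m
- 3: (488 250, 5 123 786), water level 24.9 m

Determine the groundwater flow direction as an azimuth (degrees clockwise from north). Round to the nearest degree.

Taking 1 as reference: 2−1 = (-60, 275, -0.5); 3−1 = (285, 5, +1.1).
Determinant of the coordinate differences = (-60)·5 − 285·275 = -78675.
∂h/∂x = [(-0.5)·5 − (+1.1)·275] / -78675 = +0.003877
∂h/∂y = [(-60)·(+1.1) − 285·(-0.5)] / -78675 = -0.0009724
Flow direction (−∇h) has components (-0.003877 E, +0.0009724 N).
Azimuth = atan2(E, N) = atan2(-0.003877, +0.0009724) = 284.1° ≈ 284°.

284°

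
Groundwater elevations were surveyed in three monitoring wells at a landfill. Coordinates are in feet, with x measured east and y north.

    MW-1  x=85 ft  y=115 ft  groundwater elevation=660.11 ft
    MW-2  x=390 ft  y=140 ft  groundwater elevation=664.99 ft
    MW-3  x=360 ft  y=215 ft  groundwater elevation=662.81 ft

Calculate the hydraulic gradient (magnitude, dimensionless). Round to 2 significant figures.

Taking MW-1 as reference: MW-2−MW-1 = (305, 25, +4.88); MW-3−MW-1 = (275, 100, +2.70).
Solve a·Δx + b·Δy = Δh: det = 305·100 − 275·25 = 23625.
∂h/∂x = [(+4.88)·100 − (+2.70)·25] / 23625 = +0.01780
∂h/∂y = [305·(+2.70) − 275·(+4.88)] / 23625 = -0.02195
|∇h| = √(0.01780² + -0.02195²) = 0.02826

0.028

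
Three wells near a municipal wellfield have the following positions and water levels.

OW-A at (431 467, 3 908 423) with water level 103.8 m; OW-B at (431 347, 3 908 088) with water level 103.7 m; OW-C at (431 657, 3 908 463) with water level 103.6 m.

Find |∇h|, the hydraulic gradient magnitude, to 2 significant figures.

Differences from OW-A: to OW-B (Δx, Δy, Δh) = (-120, -335, -0.1); to OW-C = (190, 40, -0.2).
Determinant of the coordinate differences = (-120)·40 − 190·(-335) = 58850.
∂h/∂x = [(-0.1)·40 − (-0.2)·(-335)] / 58850 = -0.001206
∂h/∂y = [(-120)·(-0.2) − 190·(-0.1)] / 58850 = +0.0007307
|∇h| = √(-0.001206² + 0.0007307²) = 0.00141

0.0014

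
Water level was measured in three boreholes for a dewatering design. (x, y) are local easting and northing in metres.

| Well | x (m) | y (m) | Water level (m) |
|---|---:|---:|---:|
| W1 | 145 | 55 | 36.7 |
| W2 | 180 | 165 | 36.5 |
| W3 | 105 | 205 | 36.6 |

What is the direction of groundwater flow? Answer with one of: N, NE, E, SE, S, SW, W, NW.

NE

With h = a·x + b·y + c and W1 as origin, the differences give:
  35·a + 110·b = -0.2
  (-40)·a + 150·b = -0.1
Eliminate b (×150 and ×110, subtract): 9650·a = -19.00 → a = ∂h/∂x = -0.001969
Back-substitute: b = ∂h/∂y = -0.001192.
Flow = −∇h = (+0.001969 east, +0.001192 north), which points northeast.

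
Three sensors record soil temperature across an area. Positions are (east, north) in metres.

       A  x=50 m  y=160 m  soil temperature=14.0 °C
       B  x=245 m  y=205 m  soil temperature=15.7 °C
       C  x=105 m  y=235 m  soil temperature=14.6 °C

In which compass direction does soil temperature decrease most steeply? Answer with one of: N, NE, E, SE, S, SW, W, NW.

W

With T = a·x + b·y + c and A as origin, the differences give:
  195·a + 45·b = +1.7
  55·a + 75·b = +0.6
Eliminate b (×75 and ×45, subtract): 12150·a = 100.50 → a = ∂T/∂x = +0.008272
Back-substitute: b = ∂T/∂y = +0.001934.
Steepest decrease is along −∇f = (-0.008272 E, -0.001934 N) → west.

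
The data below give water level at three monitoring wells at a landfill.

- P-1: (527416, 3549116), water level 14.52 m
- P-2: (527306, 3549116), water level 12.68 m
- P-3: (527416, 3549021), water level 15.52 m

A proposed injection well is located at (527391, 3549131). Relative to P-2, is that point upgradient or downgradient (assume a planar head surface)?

∂h/∂x = (12.68 − 14.52) / (527306 − 527416) = +0.01673
∂h/∂y = (15.52 − 14.52) / (3549021 − 3549116) = -0.01053
Head at (527391, 3549131) = 14.52 + (+0.01673)·(-25) + (-0.01053)·(15) = 13.94 m.
That is higher than the 12.68 m at P-2, so the point is upgradient.

upgradient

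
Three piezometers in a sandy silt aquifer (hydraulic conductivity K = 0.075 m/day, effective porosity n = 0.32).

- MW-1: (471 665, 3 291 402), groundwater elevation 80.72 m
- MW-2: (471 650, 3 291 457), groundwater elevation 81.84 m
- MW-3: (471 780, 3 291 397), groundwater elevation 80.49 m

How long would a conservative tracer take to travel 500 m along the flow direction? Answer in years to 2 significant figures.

290 years

Differences from MW-1: to MW-2 (Δx, Δy, Δh) = (-15, 55, +1.12); to MW-3 = (115, -5, -0.23).
Determinant of the coordinate differences = (-15)·(-5) − 115·55 = -6250.
∂h/∂x = [(+1.12)·(-5) − (-0.23)·55] / -6250 = -0.001128
∂h/∂y = [(-15)·(-0.23) − 115·(+1.12)] / -6250 = +0.02006
|∇h| = √(-0.001128² + 0.02006²) = 0.02009
Seepage velocity v = K·i/n = 0.075 × 0.02009 / 0.32 = 0.004709 m/day.
t = 500 / 0.004709 = 1.062e+05 days = 291 years.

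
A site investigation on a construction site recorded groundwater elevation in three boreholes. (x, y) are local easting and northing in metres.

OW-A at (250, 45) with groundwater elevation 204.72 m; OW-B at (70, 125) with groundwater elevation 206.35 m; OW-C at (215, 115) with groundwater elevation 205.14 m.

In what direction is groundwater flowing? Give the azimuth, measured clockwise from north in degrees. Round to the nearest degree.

Differences from OW-A: to OW-B (Δx, Δy, Δh) = (-180, 80, +1.63); to OW-C = (-35, 70, +0.42).
Solve a·Δx + b·Δy = Δh: det = (-180)·70 − (-35)·80 = -9800.
∂h/∂x = [(+1.63)·70 − (+0.42)·80] / -9800 = -0.008214
∂h/∂y = [(-180)·(+0.42) − (-35)·(+1.63)] / -9800 = +0.001893
Flow direction (−∇h) has components (+0.008214 E, -0.001893 N).
Azimuth = atan2(E, N) = atan2(+0.008214, -0.001893) = 103.0° ≈ 103°.

103°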